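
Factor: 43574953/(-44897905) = - 5^(-1)*13^( - 1)*43^1 *97^( - 1)*163^1* 6217^1*7121^( - 1 ) 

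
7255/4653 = 1+2602/4653= 1.56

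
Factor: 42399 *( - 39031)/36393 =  - 3^1*23^1*673^1* 1697^1*1733^( - 1 )  =  - 78803589/1733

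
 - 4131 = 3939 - 8070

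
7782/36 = 216 + 1/6 = 216.17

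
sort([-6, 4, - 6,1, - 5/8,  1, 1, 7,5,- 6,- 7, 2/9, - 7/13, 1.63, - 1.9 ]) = [ - 7, - 6, - 6, - 6, - 1.9, - 5/8 , - 7/13,2/9, 1, 1 , 1,1.63, 4,  5, 7]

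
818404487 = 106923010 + 711481477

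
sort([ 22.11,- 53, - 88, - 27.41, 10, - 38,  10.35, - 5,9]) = [ - 88,-53, - 38, - 27.41, - 5, 9,  10 , 10.35, 22.11]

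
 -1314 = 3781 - 5095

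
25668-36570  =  -10902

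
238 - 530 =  - 292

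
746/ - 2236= - 373/1118 = - 0.33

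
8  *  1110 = 8880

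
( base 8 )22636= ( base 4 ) 2112132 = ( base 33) 8rr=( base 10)9630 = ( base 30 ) AL0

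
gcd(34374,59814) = 6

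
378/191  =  1+187/191 = 1.98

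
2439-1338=1101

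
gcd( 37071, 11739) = 3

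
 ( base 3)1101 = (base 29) 18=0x25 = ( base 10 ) 37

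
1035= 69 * 15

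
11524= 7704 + 3820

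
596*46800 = 27892800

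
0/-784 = 0/1 = - 0.00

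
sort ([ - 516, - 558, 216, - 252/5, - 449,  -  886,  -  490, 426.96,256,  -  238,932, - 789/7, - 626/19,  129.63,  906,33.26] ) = [ - 886, - 558, - 516, -490, - 449, - 238, - 789/7, - 252/5,  -  626/19, 33.26,129.63,  216, 256, 426.96, 906,932] 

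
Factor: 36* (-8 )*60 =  - 17280 =-2^7*3^3*5^1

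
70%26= 18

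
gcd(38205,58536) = 27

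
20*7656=153120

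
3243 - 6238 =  - 2995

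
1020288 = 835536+184752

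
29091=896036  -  866945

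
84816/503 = 168 + 312/503= 168.62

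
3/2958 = 1/986 = 0.00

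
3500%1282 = 936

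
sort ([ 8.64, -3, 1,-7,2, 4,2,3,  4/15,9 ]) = [ - 7, -3,  4/15, 1,2,  2,3, 4,8.64,9]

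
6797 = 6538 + 259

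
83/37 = 2+9/37 = 2.24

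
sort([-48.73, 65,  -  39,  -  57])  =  [ - 57,- 48.73, - 39, 65 ]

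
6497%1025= 347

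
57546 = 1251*46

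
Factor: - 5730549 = -3^1*11^1*211^1*823^1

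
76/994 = 38/497 = 0.08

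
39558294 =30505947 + 9052347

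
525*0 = 0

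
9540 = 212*45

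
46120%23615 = 22505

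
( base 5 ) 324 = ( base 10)89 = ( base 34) 2L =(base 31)2R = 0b1011001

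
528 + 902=1430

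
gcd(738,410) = 82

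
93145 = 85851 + 7294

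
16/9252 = 4/2313 = 0.00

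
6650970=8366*795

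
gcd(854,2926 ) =14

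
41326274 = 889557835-848231561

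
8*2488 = 19904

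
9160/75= 122 + 2/15 = 122.13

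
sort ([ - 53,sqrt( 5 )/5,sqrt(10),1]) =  [ - 53,sqrt (5)/5,1,sqrt( 10)] 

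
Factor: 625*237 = 3^1*5^4*79^1 = 148125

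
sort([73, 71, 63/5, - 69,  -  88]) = [ - 88, - 69,63/5,71, 73] 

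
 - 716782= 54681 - 771463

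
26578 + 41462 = 68040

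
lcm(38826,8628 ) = 77652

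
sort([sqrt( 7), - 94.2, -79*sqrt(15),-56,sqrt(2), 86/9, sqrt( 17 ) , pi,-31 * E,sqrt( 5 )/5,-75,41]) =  [ - 79*sqrt(15) , - 94.2, - 31*E, - 75, - 56,sqrt(5)/5, sqrt(2 ), sqrt(7),pi,sqrt(17), 86/9,41 ]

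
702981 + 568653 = 1271634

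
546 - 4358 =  -3812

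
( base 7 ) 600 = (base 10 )294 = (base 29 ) A4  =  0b100100110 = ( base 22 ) D8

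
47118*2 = 94236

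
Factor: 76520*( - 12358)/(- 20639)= 2^4 * 5^1*37^1*167^1*1913^1*20639^(-1 )  =  945634160/20639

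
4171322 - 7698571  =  -3527249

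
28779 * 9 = 259011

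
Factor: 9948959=673^1*14783^1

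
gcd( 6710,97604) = 2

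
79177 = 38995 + 40182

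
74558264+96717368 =171275632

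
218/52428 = 109/26214 = 0.00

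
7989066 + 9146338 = 17135404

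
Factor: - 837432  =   - 2^3*3^3*3877^1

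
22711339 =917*24767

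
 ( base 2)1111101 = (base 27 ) 4h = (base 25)50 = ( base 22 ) 5F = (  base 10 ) 125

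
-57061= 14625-71686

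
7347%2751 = 1845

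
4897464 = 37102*132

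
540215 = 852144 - 311929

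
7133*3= 21399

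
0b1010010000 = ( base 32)KG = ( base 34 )ja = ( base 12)468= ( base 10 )656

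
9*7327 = 65943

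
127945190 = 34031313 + 93913877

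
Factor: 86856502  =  2^1* 17^1*827^1*3089^1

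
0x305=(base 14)3d3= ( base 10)773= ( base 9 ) 1048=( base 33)NE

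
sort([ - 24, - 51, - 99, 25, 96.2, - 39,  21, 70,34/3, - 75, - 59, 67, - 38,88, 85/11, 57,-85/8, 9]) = [  -  99,  -  75,-59, - 51, - 39, - 38, - 24, - 85/8, 85/11,9, 34/3,21, 25,57, 67,70, 88, 96.2]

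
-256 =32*( - 8 )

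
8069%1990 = 109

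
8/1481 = 8/1481 = 0.01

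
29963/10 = 2996 + 3/10 = 2996.30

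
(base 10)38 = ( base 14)2A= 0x26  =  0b100110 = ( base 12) 32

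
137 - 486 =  - 349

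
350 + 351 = 701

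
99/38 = 99/38 =2.61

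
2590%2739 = 2590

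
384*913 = 350592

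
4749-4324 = 425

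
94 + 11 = 105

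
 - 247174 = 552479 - 799653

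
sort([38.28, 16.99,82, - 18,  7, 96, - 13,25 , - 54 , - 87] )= [ - 87, - 54,  -  18, - 13, 7,16.99 , 25,38.28,82,96] 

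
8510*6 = 51060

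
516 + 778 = 1294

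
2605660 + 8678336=11283996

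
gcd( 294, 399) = 21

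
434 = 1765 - 1331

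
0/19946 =0 = 0.00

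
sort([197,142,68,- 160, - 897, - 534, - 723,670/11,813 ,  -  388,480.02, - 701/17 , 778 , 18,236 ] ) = [ - 897, - 723, -534, - 388 , - 160, - 701/17, 18, 670/11,68,142,197 , 236,480.02,778,813]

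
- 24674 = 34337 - 59011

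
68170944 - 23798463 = 44372481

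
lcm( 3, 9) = 9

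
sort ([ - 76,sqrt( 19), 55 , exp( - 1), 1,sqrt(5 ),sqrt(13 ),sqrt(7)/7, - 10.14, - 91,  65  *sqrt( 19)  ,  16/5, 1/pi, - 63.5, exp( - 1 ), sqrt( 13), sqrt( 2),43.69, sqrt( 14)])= [ - 91, - 76, - 63.5 , - 10.14, 1/pi, exp( - 1 ),exp( - 1), sqrt(7)/7, 1, sqrt( 2 ),sqrt(5 ), 16/5 , sqrt( 13), sqrt ( 13), sqrt(14 ),  sqrt(19 ), 43.69, 55,65*sqrt(19)]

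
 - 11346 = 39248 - 50594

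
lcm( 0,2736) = 0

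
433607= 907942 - 474335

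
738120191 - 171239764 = 566880427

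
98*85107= 8340486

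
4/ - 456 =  - 1 + 113/114 = - 0.01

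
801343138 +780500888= 1581844026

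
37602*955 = 35909910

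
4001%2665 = 1336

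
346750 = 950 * 365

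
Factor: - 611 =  - 13^1*47^1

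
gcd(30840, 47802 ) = 1542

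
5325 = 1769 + 3556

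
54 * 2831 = 152874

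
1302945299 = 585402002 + 717543297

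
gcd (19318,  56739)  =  1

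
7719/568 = 7719/568 = 13.59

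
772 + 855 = 1627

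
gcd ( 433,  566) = 1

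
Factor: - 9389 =-41^1*229^1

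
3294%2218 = 1076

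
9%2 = 1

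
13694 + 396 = 14090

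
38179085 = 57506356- 19327271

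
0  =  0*523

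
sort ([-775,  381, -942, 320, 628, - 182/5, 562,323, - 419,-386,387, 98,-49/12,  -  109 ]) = [ - 942,-775,  -  419, - 386,-109, - 182/5 ,-49/12, 98, 320, 323, 381 , 387, 562, 628]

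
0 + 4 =4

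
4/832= 1/208 = 0.00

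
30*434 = 13020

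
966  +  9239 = 10205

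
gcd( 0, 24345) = 24345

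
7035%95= 5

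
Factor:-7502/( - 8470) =5^(- 1 )*7^( - 1) * 31^1 = 31/35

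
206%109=97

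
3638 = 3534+104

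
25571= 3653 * 7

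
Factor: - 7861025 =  - 5^2*314441^1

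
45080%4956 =476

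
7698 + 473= 8171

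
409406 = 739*554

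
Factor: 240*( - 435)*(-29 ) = 3027600= 2^4*3^2*5^2 * 29^2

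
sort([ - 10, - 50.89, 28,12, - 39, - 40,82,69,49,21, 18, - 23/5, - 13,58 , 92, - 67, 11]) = [-67, - 50.89, - 40, - 39 , - 13,-10, - 23/5, 11,12, 18, 21,28, 49,58 , 69,82,92]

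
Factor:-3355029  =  -3^2*163^1*2287^1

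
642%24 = 18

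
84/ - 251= - 1 + 167/251 = - 0.33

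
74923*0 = 0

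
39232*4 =156928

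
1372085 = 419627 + 952458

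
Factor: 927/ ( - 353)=-3^2*103^1*353^(-1 )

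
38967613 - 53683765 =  - 14716152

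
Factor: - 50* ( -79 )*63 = 248850 = 2^1 * 3^2*5^2*7^1*79^1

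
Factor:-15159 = -3^1* 31^1  *  163^1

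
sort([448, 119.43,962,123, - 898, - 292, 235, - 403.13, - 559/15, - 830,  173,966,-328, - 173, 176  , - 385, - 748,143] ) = [ - 898, - 830,-748, - 403.13,-385,- 328, -292, - 173, - 559/15,119.43,123,143,  173,176,235,448, 962,966 ]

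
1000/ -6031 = - 1+5031/6031 = - 0.17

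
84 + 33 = 117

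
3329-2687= 642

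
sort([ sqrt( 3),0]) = [ 0, sqrt( 3) ]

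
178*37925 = 6750650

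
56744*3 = 170232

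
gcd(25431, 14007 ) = 21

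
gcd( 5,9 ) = 1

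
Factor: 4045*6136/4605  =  4964024/921=2^3*3^( - 1) * 13^1 * 59^1*307^(  -  1)*809^1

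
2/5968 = 1/2984 = 0.00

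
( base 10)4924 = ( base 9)6671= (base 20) C64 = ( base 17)100B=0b1001100111100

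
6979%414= 355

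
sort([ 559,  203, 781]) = [ 203,  559, 781 ] 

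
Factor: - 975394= -2^1*7^2 * 37^1 * 269^1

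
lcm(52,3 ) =156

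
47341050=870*54415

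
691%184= 139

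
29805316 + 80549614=110354930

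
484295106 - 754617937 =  - 270322831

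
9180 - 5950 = 3230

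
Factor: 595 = 5^1*7^1*17^1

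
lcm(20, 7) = 140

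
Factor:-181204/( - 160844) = 79^( - 1 )*89^1 = 89/79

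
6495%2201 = 2093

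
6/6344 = 3/3172= 0.00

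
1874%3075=1874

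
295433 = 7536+287897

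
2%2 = 0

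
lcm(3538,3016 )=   183976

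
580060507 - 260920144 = 319140363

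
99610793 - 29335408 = 70275385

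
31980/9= 3553 + 1/3 = 3553.33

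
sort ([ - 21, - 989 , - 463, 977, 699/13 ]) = [ - 989, - 463 , - 21,699/13,977]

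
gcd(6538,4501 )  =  7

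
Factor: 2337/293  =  3^1*19^1*41^1*293^( - 1 ) 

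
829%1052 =829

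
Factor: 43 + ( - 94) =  - 3^1*17^1 = - 51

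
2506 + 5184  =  7690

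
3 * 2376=7128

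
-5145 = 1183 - 6328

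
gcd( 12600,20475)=1575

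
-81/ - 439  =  81/439   =  0.18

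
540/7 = 540/7= 77.14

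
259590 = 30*8653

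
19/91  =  19/91 = 0.21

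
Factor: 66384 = 2^4 * 3^2 * 461^1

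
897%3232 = 897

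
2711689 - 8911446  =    -  6199757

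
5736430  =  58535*98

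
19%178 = 19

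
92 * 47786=4396312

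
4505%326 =267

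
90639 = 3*30213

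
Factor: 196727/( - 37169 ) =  - 11^(-1)*31^( - 1)*109^( -1)*196727^1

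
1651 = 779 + 872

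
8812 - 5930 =2882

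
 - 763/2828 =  - 109/404  =  - 0.27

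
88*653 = 57464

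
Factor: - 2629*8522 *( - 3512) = 78684035056=2^4*11^1*239^1*439^1 * 4261^1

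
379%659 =379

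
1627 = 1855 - 228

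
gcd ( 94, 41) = 1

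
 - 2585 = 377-2962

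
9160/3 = 9160/3 = 3053.33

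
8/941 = 8/941 = 0.01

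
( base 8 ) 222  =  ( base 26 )5G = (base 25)5l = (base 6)402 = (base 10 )146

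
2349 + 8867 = 11216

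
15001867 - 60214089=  - 45212222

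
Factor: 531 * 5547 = 3^3*43^2 * 59^1 = 2945457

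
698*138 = 96324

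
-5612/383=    - 5612/383=- 14.65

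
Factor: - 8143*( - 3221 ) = 17^1*479^1*3221^1 = 26228603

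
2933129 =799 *3671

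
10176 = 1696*6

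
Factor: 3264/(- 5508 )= -16/27 = -  2^4*3^ ( - 3) 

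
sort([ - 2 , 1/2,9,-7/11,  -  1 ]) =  [-2, - 1, - 7/11, 1/2,9 ]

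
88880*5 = 444400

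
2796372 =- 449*( -6228 ) 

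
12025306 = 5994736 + 6030570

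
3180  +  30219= 33399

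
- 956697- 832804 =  - 1789501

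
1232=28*44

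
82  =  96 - 14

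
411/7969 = 411/7969 =0.05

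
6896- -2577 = 9473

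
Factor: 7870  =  2^1*5^1*787^1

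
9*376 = 3384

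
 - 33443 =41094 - 74537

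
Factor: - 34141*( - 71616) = 2445041856 = 2^6*3^1*373^1 * 34141^1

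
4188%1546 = 1096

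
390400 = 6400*61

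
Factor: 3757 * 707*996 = 2^2* 3^1*7^1* 13^1 * 17^2*83^1*101^1 = 2645574204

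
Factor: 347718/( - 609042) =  - 487^1 * 853^(-1 ) = - 487/853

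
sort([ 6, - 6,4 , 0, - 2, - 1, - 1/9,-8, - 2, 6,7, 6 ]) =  [ - 8, - 6  ,-2, - 2, - 1, - 1/9,0,4,6,6,6,7] 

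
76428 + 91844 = 168272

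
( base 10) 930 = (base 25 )1C5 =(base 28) 156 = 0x3A2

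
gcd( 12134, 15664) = 2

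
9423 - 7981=1442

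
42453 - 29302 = 13151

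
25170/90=279 + 2/3= 279.67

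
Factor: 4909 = 4909^1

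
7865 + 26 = 7891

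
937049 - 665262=271787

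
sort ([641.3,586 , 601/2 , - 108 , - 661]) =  [ - 661,  -  108, 601/2,586,  641.3]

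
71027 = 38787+32240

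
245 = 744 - 499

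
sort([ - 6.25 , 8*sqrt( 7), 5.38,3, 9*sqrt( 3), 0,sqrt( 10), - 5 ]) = [-6.25, - 5, 0, 3,sqrt( 10),5.38,  9*sqrt(3 ),8*sqrt(7)]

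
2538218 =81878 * 31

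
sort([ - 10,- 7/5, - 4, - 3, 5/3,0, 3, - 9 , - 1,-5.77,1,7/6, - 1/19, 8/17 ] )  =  [ - 10, - 9, - 5.77, - 4, - 3, - 7/5 , - 1, - 1/19,0,  8/17,1 , 7/6,5/3, 3]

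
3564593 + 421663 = 3986256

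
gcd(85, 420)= 5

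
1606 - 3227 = -1621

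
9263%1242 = 569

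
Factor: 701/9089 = 61^(-1)*149^( - 1)*701^1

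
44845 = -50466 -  - 95311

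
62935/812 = 77 + 411/812 = 77.51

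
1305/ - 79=-1305/79 = - 16.52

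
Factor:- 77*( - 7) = 7^2*11^1 = 539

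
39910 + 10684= 50594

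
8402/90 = 4201/45 = 93.36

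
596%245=106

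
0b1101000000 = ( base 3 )1010211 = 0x340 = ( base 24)1AG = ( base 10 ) 832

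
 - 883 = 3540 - 4423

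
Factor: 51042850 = 2^1*5^2*271^1*3767^1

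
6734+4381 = 11115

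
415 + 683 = 1098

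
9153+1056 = 10209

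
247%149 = 98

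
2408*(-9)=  - 21672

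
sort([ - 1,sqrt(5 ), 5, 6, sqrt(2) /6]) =[- 1,sqrt(2 )/6, sqrt( 5 ), 5, 6 ]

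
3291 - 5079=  - 1788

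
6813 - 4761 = 2052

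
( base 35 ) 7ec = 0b10001101110101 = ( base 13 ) 4193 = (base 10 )9077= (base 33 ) 8b2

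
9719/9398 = 1 + 321/9398 = 1.03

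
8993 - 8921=72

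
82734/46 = 1798+ 13/23= 1798.57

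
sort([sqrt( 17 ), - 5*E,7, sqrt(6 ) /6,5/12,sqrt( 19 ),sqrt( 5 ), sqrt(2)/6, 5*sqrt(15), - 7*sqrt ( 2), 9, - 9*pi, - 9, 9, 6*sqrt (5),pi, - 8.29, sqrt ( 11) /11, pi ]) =[ - 9*pi, - 5 *E, - 7*sqrt( 2),-9,  -  8.29,sqrt( 2) /6,sqrt(11)/11, sqrt(6) /6, 5/12,  sqrt(5 ),pi,pi, sqrt( 17),sqrt (19),7 , 9, 9,6*sqrt( 5 ),5 * sqrt(15)]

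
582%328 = 254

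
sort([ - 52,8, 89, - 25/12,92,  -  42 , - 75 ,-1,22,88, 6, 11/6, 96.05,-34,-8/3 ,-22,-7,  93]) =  [ - 75,-52 , - 42, - 34,-22,-7, - 8/3,  -  25/12, - 1  ,  11/6, 6 , 8, 22,88, 89,92, 93 , 96.05]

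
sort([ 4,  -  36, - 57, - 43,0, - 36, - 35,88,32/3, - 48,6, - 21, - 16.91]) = [ - 57, - 48 , - 43, - 36, -36, - 35, - 21,-16.91, 0, 4, 6,32/3,88] 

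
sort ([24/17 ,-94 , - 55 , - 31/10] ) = [-94,-55  ,-31/10,24/17 ]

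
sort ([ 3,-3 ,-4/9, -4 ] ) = [- 4, -3,-4/9,3]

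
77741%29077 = 19587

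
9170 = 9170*1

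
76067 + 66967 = 143034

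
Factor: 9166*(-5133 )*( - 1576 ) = 2^4 * 3^1*29^1*59^1*197^1*4583^1 =74149346928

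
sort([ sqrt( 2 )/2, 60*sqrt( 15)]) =[ sqrt( 2) /2, 60*sqrt(15 ) ]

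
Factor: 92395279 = 47^1 * 353^1*5569^1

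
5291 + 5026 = 10317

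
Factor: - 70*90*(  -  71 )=447300 = 2^2*3^2*5^2*7^1*71^1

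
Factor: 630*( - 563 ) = - 354690 = -2^1*3^2 *5^1*7^1 * 563^1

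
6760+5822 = 12582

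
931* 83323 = 77573713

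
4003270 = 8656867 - 4653597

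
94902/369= 31634/123 = 257.19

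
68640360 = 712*96405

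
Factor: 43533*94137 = 4098066021  =  3^3*7^1*691^1*31379^1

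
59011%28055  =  2901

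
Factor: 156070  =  2^1*5^1*15607^1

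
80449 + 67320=147769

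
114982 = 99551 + 15431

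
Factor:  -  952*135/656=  - 2^(-1)*3^3*5^1*7^1*17^1 * 41^(-1 ) = - 16065/82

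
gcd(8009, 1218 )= 1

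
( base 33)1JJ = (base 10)1735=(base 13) A36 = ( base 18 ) 567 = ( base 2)11011000111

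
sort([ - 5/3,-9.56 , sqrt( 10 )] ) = [ - 9.56, - 5/3,sqrt( 10) ]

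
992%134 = 54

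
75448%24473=2029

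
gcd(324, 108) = 108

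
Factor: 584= 2^3*73^1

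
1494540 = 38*39330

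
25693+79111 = 104804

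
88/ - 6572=-1 + 1621/1643 = -0.01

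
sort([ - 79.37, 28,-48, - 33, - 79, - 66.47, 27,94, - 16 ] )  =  [ - 79.37, - 79, - 66.47, - 48 , - 33, - 16, 27,  28, 94]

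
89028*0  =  0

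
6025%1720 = 865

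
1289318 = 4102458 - 2813140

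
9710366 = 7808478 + 1901888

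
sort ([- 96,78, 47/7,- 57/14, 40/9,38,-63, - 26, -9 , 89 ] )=[ - 96, - 63,-26, - 9,-57/14,  40/9, 47/7 , 38,78,89]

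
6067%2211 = 1645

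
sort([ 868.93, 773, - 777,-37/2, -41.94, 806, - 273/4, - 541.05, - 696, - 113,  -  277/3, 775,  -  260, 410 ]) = [ - 777,-696, -541.05,-260, -113, - 277/3,-273/4,-41.94,-37/2 , 410 , 773,  775, 806 , 868.93 ]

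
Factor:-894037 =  - 894037^1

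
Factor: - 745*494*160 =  - 2^6*5^2*13^1*19^1* 149^1 = - 58884800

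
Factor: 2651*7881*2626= 54863786406= 2^1 * 3^1 *11^1 * 13^1*37^1*71^1*101^1*241^1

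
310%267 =43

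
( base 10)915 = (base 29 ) 12G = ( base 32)sj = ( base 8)1623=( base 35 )q5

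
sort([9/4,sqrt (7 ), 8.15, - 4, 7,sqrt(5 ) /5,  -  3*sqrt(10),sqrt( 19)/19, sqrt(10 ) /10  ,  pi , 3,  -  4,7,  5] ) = [ - 3*sqrt( 10 ), - 4, - 4,  sqrt(19 ) /19, sqrt( 10 )/10,sqrt(5 ) /5, 9/4, sqrt(7 ), 3, pi, 5, 7, 7,8.15 ]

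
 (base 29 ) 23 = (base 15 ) 41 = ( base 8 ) 75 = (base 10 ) 61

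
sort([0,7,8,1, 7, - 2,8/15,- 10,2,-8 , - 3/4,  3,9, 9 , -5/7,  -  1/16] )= [ - 10,-8, - 2,-3/4, - 5/7 , - 1/16,0, 8/15,  1,2,3, 7, 7,8,9, 9] 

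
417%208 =1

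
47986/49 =47986/49 = 979.31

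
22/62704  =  11/31352  =  0.00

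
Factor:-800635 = -5^1 * 11^1 *14557^1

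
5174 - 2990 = 2184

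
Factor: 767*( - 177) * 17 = - 3^1*13^1*17^1*59^2 = -2307903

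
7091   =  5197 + 1894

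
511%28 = 7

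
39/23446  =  39/23446 = 0.00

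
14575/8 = 14575/8 = 1821.88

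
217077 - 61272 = 155805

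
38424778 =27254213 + 11170565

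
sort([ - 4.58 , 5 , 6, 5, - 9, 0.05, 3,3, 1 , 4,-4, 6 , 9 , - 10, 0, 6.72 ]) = [ - 10, - 9, - 4.58, - 4, 0,0.05,  1,3, 3, 4,5,5 , 6,6 , 6.72, 9 ]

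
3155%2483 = 672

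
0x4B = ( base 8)113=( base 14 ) 55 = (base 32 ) 2B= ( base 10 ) 75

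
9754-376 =9378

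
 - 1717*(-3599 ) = 6179483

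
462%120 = 102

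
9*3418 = 30762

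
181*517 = 93577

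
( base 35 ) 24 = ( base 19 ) 3h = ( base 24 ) 32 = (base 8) 112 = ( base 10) 74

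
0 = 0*37877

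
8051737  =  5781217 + 2270520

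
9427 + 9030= 18457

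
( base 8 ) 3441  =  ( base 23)3a8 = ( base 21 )42J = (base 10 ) 1825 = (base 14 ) 945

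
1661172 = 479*3468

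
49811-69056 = - 19245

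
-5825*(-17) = 99025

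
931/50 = 18 + 31/50 = 18.62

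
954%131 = 37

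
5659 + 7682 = 13341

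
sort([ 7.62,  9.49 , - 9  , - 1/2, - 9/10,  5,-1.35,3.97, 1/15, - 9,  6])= [ - 9 , - 9,  -  1.35, - 9/10, - 1/2, 1/15,3.97, 5,6,7.62  ,  9.49] 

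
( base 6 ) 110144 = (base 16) 23B0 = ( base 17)1EA7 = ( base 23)h65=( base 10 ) 9136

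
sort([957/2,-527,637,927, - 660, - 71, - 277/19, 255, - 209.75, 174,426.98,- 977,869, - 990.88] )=[-990.88, - 977, - 660,-527, - 209.75, - 71, - 277/19, 174,255,426.98 , 957/2, 637,869, 927] 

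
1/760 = 1/760 = 0.00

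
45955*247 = 11350885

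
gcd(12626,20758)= 214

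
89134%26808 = 8710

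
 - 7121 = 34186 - 41307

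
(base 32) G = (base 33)G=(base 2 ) 10000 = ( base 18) g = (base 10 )16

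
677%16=5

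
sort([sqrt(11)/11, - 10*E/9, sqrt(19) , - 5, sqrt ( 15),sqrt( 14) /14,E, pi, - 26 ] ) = [-26, - 5,  -  10*E/9,sqrt (14)/14,sqrt(11)/11,E,pi,sqrt ( 15),sqrt ( 19 )]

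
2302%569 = 26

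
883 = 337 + 546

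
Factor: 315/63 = 5 = 5^1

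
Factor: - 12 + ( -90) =-102 = - 2^1*3^1*17^1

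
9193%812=261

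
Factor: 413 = 7^1*59^1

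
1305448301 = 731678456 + 573769845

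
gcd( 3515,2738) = 37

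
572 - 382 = 190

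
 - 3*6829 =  - 20487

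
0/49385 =0 = 0.00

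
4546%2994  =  1552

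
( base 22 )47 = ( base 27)3E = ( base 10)95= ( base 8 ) 137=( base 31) 32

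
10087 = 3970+6117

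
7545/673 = 7545/673 = 11.21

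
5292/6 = 882 = 882.00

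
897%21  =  15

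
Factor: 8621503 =11^1*31^1*131^1*193^1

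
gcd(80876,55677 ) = 1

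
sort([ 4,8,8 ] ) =[ 4,8,8 ] 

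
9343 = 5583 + 3760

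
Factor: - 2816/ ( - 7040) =2^1*5^( - 1) = 2/5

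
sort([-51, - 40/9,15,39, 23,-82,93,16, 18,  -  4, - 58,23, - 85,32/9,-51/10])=[  -  85, - 82, - 58, - 51, - 51/10, - 40/9,-4,32/9,15,16, 18,23, 23,39,93] 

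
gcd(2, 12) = 2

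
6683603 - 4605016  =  2078587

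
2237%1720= 517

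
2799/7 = 2799/7=399.86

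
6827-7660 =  - 833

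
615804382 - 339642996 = 276161386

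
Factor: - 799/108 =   -  2^(  -  2 ) * 3^(  -  3)*17^1 *47^1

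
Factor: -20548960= - 2^5*5^1*128431^1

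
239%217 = 22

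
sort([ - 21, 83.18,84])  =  [  -  21, 83.18 , 84]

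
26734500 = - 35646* (  -  750) 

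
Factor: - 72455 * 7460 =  - 2^2*5^2*43^1*337^1*373^1 = -540514300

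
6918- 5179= 1739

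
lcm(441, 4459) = 40131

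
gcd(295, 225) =5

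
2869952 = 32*89686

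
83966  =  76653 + 7313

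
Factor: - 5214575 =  - 5^2*167^1*1249^1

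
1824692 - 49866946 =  - 48042254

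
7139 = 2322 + 4817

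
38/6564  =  19/3282 = 0.01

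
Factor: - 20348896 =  - 2^5*31^1 * 73^1*281^1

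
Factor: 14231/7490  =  19/10 = 2^ ( - 1 )*5^( - 1 )*19^1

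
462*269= 124278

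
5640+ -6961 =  - 1321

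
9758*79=770882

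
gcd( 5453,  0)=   5453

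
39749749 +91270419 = 131020168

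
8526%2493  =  1047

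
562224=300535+261689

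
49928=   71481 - 21553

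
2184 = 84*26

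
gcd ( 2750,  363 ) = 11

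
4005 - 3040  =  965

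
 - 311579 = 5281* ( - 59 ) 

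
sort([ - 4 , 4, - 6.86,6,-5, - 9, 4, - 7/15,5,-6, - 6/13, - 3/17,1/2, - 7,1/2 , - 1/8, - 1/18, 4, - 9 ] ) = [ -9, - 9, - 7, - 6.86, - 6, - 5, - 4, - 7/15, - 6/13, - 3/17, - 1/8, - 1/18, 1/2, 1/2,  4, 4, 4, 5,6 ]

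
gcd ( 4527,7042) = 503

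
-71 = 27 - 98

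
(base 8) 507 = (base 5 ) 2302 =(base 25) d2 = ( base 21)fc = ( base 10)327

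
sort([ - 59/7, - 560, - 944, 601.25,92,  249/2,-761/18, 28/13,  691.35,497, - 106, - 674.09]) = [ - 944, - 674.09, - 560, - 106 , - 761/18, - 59/7,28/13,92, 249/2, 497,601.25,691.35]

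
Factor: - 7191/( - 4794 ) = 2^ (-1 )*3^1 = 3/2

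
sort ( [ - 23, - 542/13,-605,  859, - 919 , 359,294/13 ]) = [-919,-605,-542/13,  -  23,294/13,359 , 859 ]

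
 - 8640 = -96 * 90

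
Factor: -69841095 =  - 3^1*5^1 * 1759^1*2647^1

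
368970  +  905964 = 1274934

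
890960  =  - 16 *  (-55685) 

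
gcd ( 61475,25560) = 5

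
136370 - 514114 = -377744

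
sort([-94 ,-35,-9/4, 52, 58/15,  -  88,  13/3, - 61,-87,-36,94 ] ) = [ - 94,-88, - 87, - 61,  -  36, - 35 ,-9/4, 58/15, 13/3,52, 94]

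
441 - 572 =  - 131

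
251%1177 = 251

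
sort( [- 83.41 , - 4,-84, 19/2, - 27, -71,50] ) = [ -84,  -  83.41, - 71, - 27,-4, 19/2, 50] 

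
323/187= 19/11 = 1.73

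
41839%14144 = 13551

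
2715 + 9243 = 11958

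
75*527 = 39525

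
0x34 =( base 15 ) 37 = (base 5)202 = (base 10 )52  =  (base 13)40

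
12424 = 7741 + 4683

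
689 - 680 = 9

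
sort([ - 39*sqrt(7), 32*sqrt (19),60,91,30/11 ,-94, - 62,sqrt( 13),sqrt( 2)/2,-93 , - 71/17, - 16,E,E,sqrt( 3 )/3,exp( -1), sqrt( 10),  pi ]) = [-39 * sqrt( 7),-94, - 93, - 62,  -  16, - 71/17,exp( - 1),sqrt( 3)/3, sqrt (2)/2,E,E,30/11,pi,sqrt( 10),sqrt( 13),60,91,32*sqrt (19 ) ] 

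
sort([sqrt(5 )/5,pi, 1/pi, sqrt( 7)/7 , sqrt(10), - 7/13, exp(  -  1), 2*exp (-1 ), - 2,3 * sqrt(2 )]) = [ - 2, - 7/13,1/pi , exp( - 1), sqrt(7 ) /7, sqrt(5) /5, 2 * exp(-1 ),pi,sqrt (10 ),3 *sqrt(2) ] 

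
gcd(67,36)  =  1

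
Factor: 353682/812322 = 401/921 = 3^( - 1 )*307^( - 1) *401^1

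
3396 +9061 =12457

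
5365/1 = 5365 = 5365.00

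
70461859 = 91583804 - 21121945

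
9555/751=9555/751= 12.72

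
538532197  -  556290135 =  - 17757938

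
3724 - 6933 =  - 3209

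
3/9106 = 3/9106 = 0.00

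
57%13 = 5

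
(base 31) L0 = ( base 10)651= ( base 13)3b1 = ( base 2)1010001011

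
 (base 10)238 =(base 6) 1034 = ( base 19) ca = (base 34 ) 70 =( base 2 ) 11101110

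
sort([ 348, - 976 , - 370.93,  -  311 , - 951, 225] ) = [ - 976, - 951, - 370.93, - 311, 225, 348]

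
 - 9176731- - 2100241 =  - 7076490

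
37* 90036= 3331332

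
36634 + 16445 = 53079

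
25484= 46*554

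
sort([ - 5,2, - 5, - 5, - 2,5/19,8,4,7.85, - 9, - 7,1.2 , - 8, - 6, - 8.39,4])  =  [ - 9, - 8.39, - 8, - 7,-6, - 5, - 5, - 5, - 2,  5/19,1.2,2,4,4, 7.85,  8 ] 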